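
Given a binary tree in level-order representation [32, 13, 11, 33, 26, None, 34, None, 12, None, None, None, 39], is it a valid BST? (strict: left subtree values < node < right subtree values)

Level-order array: [32, 13, 11, 33, 26, None, 34, None, 12, None, None, None, 39]
Validate using subtree bounds (lo, hi): at each node, require lo < value < hi,
then recurse left with hi=value and right with lo=value.
Preorder trace (stopping at first violation):
  at node 32 with bounds (-inf, +inf): OK
  at node 13 with bounds (-inf, 32): OK
  at node 33 with bounds (-inf, 13): VIOLATION
Node 33 violates its bound: not (-inf < 33 < 13).
Result: Not a valid BST


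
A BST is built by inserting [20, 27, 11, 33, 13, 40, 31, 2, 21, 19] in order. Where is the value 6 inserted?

Starting tree (level order): [20, 11, 27, 2, 13, 21, 33, None, None, None, 19, None, None, 31, 40]
Insertion path: 20 -> 11 -> 2
Result: insert 6 as right child of 2
Final tree (level order): [20, 11, 27, 2, 13, 21, 33, None, 6, None, 19, None, None, 31, 40]


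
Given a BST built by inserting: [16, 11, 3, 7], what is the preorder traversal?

Tree insertion order: [16, 11, 3, 7]
Tree (level-order array): [16, 11, None, 3, None, None, 7]
Preorder traversal: [16, 11, 3, 7]


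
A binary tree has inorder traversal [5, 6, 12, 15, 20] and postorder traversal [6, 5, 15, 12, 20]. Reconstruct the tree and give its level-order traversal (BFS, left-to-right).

Inorder:   [5, 6, 12, 15, 20]
Postorder: [6, 5, 15, 12, 20]
Algorithm: postorder visits root last, so walk postorder right-to-left;
each value is the root of the current inorder slice — split it at that
value, recurse on the right subtree first, then the left.
Recursive splits:
  root=20; inorder splits into left=[5, 6, 12, 15], right=[]
  root=12; inorder splits into left=[5, 6], right=[15]
  root=15; inorder splits into left=[], right=[]
  root=5; inorder splits into left=[], right=[6]
  root=6; inorder splits into left=[], right=[]
Reconstructed level-order: [20, 12, 5, 15, 6]


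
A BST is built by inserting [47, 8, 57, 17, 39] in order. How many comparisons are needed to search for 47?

Search path for 47: 47
Found: True
Comparisons: 1


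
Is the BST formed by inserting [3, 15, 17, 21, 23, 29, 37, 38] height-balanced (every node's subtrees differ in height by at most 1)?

Tree (level-order array): [3, None, 15, None, 17, None, 21, None, 23, None, 29, None, 37, None, 38]
Definition: a tree is height-balanced if, at every node, |h(left) - h(right)| <= 1 (empty subtree has height -1).
Bottom-up per-node check:
  node 38: h_left=-1, h_right=-1, diff=0 [OK], height=0
  node 37: h_left=-1, h_right=0, diff=1 [OK], height=1
  node 29: h_left=-1, h_right=1, diff=2 [FAIL (|-1-1|=2 > 1)], height=2
  node 23: h_left=-1, h_right=2, diff=3 [FAIL (|-1-2|=3 > 1)], height=3
  node 21: h_left=-1, h_right=3, diff=4 [FAIL (|-1-3|=4 > 1)], height=4
  node 17: h_left=-1, h_right=4, diff=5 [FAIL (|-1-4|=5 > 1)], height=5
  node 15: h_left=-1, h_right=5, diff=6 [FAIL (|-1-5|=6 > 1)], height=6
  node 3: h_left=-1, h_right=6, diff=7 [FAIL (|-1-6|=7 > 1)], height=7
Node 29 violates the condition: |-1 - 1| = 2 > 1.
Result: Not balanced


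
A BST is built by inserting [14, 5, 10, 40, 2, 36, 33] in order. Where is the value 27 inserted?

Starting tree (level order): [14, 5, 40, 2, 10, 36, None, None, None, None, None, 33]
Insertion path: 14 -> 40 -> 36 -> 33
Result: insert 27 as left child of 33
Final tree (level order): [14, 5, 40, 2, 10, 36, None, None, None, None, None, 33, None, 27]


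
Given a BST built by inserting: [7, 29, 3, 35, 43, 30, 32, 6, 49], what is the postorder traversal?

Tree insertion order: [7, 29, 3, 35, 43, 30, 32, 6, 49]
Tree (level-order array): [7, 3, 29, None, 6, None, 35, None, None, 30, 43, None, 32, None, 49]
Postorder traversal: [6, 3, 32, 30, 49, 43, 35, 29, 7]


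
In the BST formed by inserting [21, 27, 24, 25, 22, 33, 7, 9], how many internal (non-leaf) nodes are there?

Tree built from: [21, 27, 24, 25, 22, 33, 7, 9]
Tree (level-order array): [21, 7, 27, None, 9, 24, 33, None, None, 22, 25]
Rule: An internal node has at least one child.
Per-node child counts:
  node 21: 2 child(ren)
  node 7: 1 child(ren)
  node 9: 0 child(ren)
  node 27: 2 child(ren)
  node 24: 2 child(ren)
  node 22: 0 child(ren)
  node 25: 0 child(ren)
  node 33: 0 child(ren)
Matching nodes: [21, 7, 27, 24]
Count of internal (non-leaf) nodes: 4


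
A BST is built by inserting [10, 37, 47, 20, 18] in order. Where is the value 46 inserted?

Starting tree (level order): [10, None, 37, 20, 47, 18]
Insertion path: 10 -> 37 -> 47
Result: insert 46 as left child of 47
Final tree (level order): [10, None, 37, 20, 47, 18, None, 46]


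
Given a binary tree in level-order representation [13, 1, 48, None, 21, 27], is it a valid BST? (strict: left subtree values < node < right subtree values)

Level-order array: [13, 1, 48, None, 21, 27]
Validate using subtree bounds (lo, hi): at each node, require lo < value < hi,
then recurse left with hi=value and right with lo=value.
Preorder trace (stopping at first violation):
  at node 13 with bounds (-inf, +inf): OK
  at node 1 with bounds (-inf, 13): OK
  at node 21 with bounds (1, 13): VIOLATION
Node 21 violates its bound: not (1 < 21 < 13).
Result: Not a valid BST


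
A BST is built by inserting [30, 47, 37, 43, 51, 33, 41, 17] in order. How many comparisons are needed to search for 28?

Search path for 28: 30 -> 17
Found: False
Comparisons: 2


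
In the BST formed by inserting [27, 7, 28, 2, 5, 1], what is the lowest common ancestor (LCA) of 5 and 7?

Tree insertion order: [27, 7, 28, 2, 5, 1]
Tree (level-order array): [27, 7, 28, 2, None, None, None, 1, 5]
In a BST, the LCA of p=5, q=7 is the first node v on the
root-to-leaf path with p <= v <= q (go left if both < v, right if both > v).
Walk from root:
  at 27: both 5 and 7 < 27, go left
  at 7: 5 <= 7 <= 7, this is the LCA
LCA = 7


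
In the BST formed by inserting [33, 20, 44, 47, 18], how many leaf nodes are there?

Tree built from: [33, 20, 44, 47, 18]
Tree (level-order array): [33, 20, 44, 18, None, None, 47]
Rule: A leaf has 0 children.
Per-node child counts:
  node 33: 2 child(ren)
  node 20: 1 child(ren)
  node 18: 0 child(ren)
  node 44: 1 child(ren)
  node 47: 0 child(ren)
Matching nodes: [18, 47]
Count of leaf nodes: 2


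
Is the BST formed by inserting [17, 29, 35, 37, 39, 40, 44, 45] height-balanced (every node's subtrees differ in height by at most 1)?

Tree (level-order array): [17, None, 29, None, 35, None, 37, None, 39, None, 40, None, 44, None, 45]
Definition: a tree is height-balanced if, at every node, |h(left) - h(right)| <= 1 (empty subtree has height -1).
Bottom-up per-node check:
  node 45: h_left=-1, h_right=-1, diff=0 [OK], height=0
  node 44: h_left=-1, h_right=0, diff=1 [OK], height=1
  node 40: h_left=-1, h_right=1, diff=2 [FAIL (|-1-1|=2 > 1)], height=2
  node 39: h_left=-1, h_right=2, diff=3 [FAIL (|-1-2|=3 > 1)], height=3
  node 37: h_left=-1, h_right=3, diff=4 [FAIL (|-1-3|=4 > 1)], height=4
  node 35: h_left=-1, h_right=4, diff=5 [FAIL (|-1-4|=5 > 1)], height=5
  node 29: h_left=-1, h_right=5, diff=6 [FAIL (|-1-5|=6 > 1)], height=6
  node 17: h_left=-1, h_right=6, diff=7 [FAIL (|-1-6|=7 > 1)], height=7
Node 40 violates the condition: |-1 - 1| = 2 > 1.
Result: Not balanced


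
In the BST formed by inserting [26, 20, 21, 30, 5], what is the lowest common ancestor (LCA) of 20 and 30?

Tree insertion order: [26, 20, 21, 30, 5]
Tree (level-order array): [26, 20, 30, 5, 21]
In a BST, the LCA of p=20, q=30 is the first node v on the
root-to-leaf path with p <= v <= q (go left if both < v, right if both > v).
Walk from root:
  at 26: 20 <= 26 <= 30, this is the LCA
LCA = 26


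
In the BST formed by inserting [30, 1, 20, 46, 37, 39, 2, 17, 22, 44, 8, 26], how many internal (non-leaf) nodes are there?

Tree built from: [30, 1, 20, 46, 37, 39, 2, 17, 22, 44, 8, 26]
Tree (level-order array): [30, 1, 46, None, 20, 37, None, 2, 22, None, 39, None, 17, None, 26, None, 44, 8]
Rule: An internal node has at least one child.
Per-node child counts:
  node 30: 2 child(ren)
  node 1: 1 child(ren)
  node 20: 2 child(ren)
  node 2: 1 child(ren)
  node 17: 1 child(ren)
  node 8: 0 child(ren)
  node 22: 1 child(ren)
  node 26: 0 child(ren)
  node 46: 1 child(ren)
  node 37: 1 child(ren)
  node 39: 1 child(ren)
  node 44: 0 child(ren)
Matching nodes: [30, 1, 20, 2, 17, 22, 46, 37, 39]
Count of internal (non-leaf) nodes: 9


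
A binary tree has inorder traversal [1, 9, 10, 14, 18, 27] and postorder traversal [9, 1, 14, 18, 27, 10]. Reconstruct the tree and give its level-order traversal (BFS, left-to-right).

Inorder:   [1, 9, 10, 14, 18, 27]
Postorder: [9, 1, 14, 18, 27, 10]
Algorithm: postorder visits root last, so walk postorder right-to-left;
each value is the root of the current inorder slice — split it at that
value, recurse on the right subtree first, then the left.
Recursive splits:
  root=10; inorder splits into left=[1, 9], right=[14, 18, 27]
  root=27; inorder splits into left=[14, 18], right=[]
  root=18; inorder splits into left=[14], right=[]
  root=14; inorder splits into left=[], right=[]
  root=1; inorder splits into left=[], right=[9]
  root=9; inorder splits into left=[], right=[]
Reconstructed level-order: [10, 1, 27, 9, 18, 14]


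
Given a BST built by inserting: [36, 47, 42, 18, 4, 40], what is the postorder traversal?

Tree insertion order: [36, 47, 42, 18, 4, 40]
Tree (level-order array): [36, 18, 47, 4, None, 42, None, None, None, 40]
Postorder traversal: [4, 18, 40, 42, 47, 36]


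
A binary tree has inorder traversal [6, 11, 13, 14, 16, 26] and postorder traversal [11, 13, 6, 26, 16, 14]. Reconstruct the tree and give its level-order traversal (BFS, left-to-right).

Inorder:   [6, 11, 13, 14, 16, 26]
Postorder: [11, 13, 6, 26, 16, 14]
Algorithm: postorder visits root last, so walk postorder right-to-left;
each value is the root of the current inorder slice — split it at that
value, recurse on the right subtree first, then the left.
Recursive splits:
  root=14; inorder splits into left=[6, 11, 13], right=[16, 26]
  root=16; inorder splits into left=[], right=[26]
  root=26; inorder splits into left=[], right=[]
  root=6; inorder splits into left=[], right=[11, 13]
  root=13; inorder splits into left=[11], right=[]
  root=11; inorder splits into left=[], right=[]
Reconstructed level-order: [14, 6, 16, 13, 26, 11]


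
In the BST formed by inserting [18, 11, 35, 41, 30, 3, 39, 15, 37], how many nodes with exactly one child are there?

Tree built from: [18, 11, 35, 41, 30, 3, 39, 15, 37]
Tree (level-order array): [18, 11, 35, 3, 15, 30, 41, None, None, None, None, None, None, 39, None, 37]
Rule: These are nodes with exactly 1 non-null child.
Per-node child counts:
  node 18: 2 child(ren)
  node 11: 2 child(ren)
  node 3: 0 child(ren)
  node 15: 0 child(ren)
  node 35: 2 child(ren)
  node 30: 0 child(ren)
  node 41: 1 child(ren)
  node 39: 1 child(ren)
  node 37: 0 child(ren)
Matching nodes: [41, 39]
Count of nodes with exactly one child: 2


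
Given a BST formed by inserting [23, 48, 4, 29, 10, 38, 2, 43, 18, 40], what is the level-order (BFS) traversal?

Tree insertion order: [23, 48, 4, 29, 10, 38, 2, 43, 18, 40]
Tree (level-order array): [23, 4, 48, 2, 10, 29, None, None, None, None, 18, None, 38, None, None, None, 43, 40]
BFS from the root, enqueuing left then right child of each popped node:
  queue [23] -> pop 23, enqueue [4, 48], visited so far: [23]
  queue [4, 48] -> pop 4, enqueue [2, 10], visited so far: [23, 4]
  queue [48, 2, 10] -> pop 48, enqueue [29], visited so far: [23, 4, 48]
  queue [2, 10, 29] -> pop 2, enqueue [none], visited so far: [23, 4, 48, 2]
  queue [10, 29] -> pop 10, enqueue [18], visited so far: [23, 4, 48, 2, 10]
  queue [29, 18] -> pop 29, enqueue [38], visited so far: [23, 4, 48, 2, 10, 29]
  queue [18, 38] -> pop 18, enqueue [none], visited so far: [23, 4, 48, 2, 10, 29, 18]
  queue [38] -> pop 38, enqueue [43], visited so far: [23, 4, 48, 2, 10, 29, 18, 38]
  queue [43] -> pop 43, enqueue [40], visited so far: [23, 4, 48, 2, 10, 29, 18, 38, 43]
  queue [40] -> pop 40, enqueue [none], visited so far: [23, 4, 48, 2, 10, 29, 18, 38, 43, 40]
Result: [23, 4, 48, 2, 10, 29, 18, 38, 43, 40]


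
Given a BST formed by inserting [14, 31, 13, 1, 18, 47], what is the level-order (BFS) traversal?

Tree insertion order: [14, 31, 13, 1, 18, 47]
Tree (level-order array): [14, 13, 31, 1, None, 18, 47]
BFS from the root, enqueuing left then right child of each popped node:
  queue [14] -> pop 14, enqueue [13, 31], visited so far: [14]
  queue [13, 31] -> pop 13, enqueue [1], visited so far: [14, 13]
  queue [31, 1] -> pop 31, enqueue [18, 47], visited so far: [14, 13, 31]
  queue [1, 18, 47] -> pop 1, enqueue [none], visited so far: [14, 13, 31, 1]
  queue [18, 47] -> pop 18, enqueue [none], visited so far: [14, 13, 31, 1, 18]
  queue [47] -> pop 47, enqueue [none], visited so far: [14, 13, 31, 1, 18, 47]
Result: [14, 13, 31, 1, 18, 47]


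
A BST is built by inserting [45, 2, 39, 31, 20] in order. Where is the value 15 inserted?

Starting tree (level order): [45, 2, None, None, 39, 31, None, 20]
Insertion path: 45 -> 2 -> 39 -> 31 -> 20
Result: insert 15 as left child of 20
Final tree (level order): [45, 2, None, None, 39, 31, None, 20, None, 15]


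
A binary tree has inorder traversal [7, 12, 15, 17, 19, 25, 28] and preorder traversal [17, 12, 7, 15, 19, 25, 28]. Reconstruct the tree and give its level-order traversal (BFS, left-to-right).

Inorder:  [7, 12, 15, 17, 19, 25, 28]
Preorder: [17, 12, 7, 15, 19, 25, 28]
Algorithm: preorder visits root first, so consume preorder in order;
for each root, split the current inorder slice at that value into
left-subtree inorder and right-subtree inorder, then recurse.
Recursive splits:
  root=17; inorder splits into left=[7, 12, 15], right=[19, 25, 28]
  root=12; inorder splits into left=[7], right=[15]
  root=7; inorder splits into left=[], right=[]
  root=15; inorder splits into left=[], right=[]
  root=19; inorder splits into left=[], right=[25, 28]
  root=25; inorder splits into left=[], right=[28]
  root=28; inorder splits into left=[], right=[]
Reconstructed level-order: [17, 12, 19, 7, 15, 25, 28]


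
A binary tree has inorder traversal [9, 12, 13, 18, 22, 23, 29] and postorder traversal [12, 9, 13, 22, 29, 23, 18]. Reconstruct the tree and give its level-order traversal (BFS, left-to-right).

Inorder:   [9, 12, 13, 18, 22, 23, 29]
Postorder: [12, 9, 13, 22, 29, 23, 18]
Algorithm: postorder visits root last, so walk postorder right-to-left;
each value is the root of the current inorder slice — split it at that
value, recurse on the right subtree first, then the left.
Recursive splits:
  root=18; inorder splits into left=[9, 12, 13], right=[22, 23, 29]
  root=23; inorder splits into left=[22], right=[29]
  root=29; inorder splits into left=[], right=[]
  root=22; inorder splits into left=[], right=[]
  root=13; inorder splits into left=[9, 12], right=[]
  root=9; inorder splits into left=[], right=[12]
  root=12; inorder splits into left=[], right=[]
Reconstructed level-order: [18, 13, 23, 9, 22, 29, 12]


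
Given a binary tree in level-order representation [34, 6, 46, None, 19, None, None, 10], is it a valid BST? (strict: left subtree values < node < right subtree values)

Level-order array: [34, 6, 46, None, 19, None, None, 10]
Validate using subtree bounds (lo, hi): at each node, require lo < value < hi,
then recurse left with hi=value and right with lo=value.
Preorder trace (stopping at first violation):
  at node 34 with bounds (-inf, +inf): OK
  at node 6 with bounds (-inf, 34): OK
  at node 19 with bounds (6, 34): OK
  at node 10 with bounds (6, 19): OK
  at node 46 with bounds (34, +inf): OK
No violation found at any node.
Result: Valid BST


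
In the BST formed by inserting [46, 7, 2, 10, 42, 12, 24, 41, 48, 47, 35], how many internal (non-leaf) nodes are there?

Tree built from: [46, 7, 2, 10, 42, 12, 24, 41, 48, 47, 35]
Tree (level-order array): [46, 7, 48, 2, 10, 47, None, None, None, None, 42, None, None, 12, None, None, 24, None, 41, 35]
Rule: An internal node has at least one child.
Per-node child counts:
  node 46: 2 child(ren)
  node 7: 2 child(ren)
  node 2: 0 child(ren)
  node 10: 1 child(ren)
  node 42: 1 child(ren)
  node 12: 1 child(ren)
  node 24: 1 child(ren)
  node 41: 1 child(ren)
  node 35: 0 child(ren)
  node 48: 1 child(ren)
  node 47: 0 child(ren)
Matching nodes: [46, 7, 10, 42, 12, 24, 41, 48]
Count of internal (non-leaf) nodes: 8


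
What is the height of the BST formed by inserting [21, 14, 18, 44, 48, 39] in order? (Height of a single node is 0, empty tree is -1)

Insertion order: [21, 14, 18, 44, 48, 39]
Tree (level-order array): [21, 14, 44, None, 18, 39, 48]
Compute height bottom-up (empty subtree = -1):
  height(18) = 1 + max(-1, -1) = 0
  height(14) = 1 + max(-1, 0) = 1
  height(39) = 1 + max(-1, -1) = 0
  height(48) = 1 + max(-1, -1) = 0
  height(44) = 1 + max(0, 0) = 1
  height(21) = 1 + max(1, 1) = 2
Height = 2


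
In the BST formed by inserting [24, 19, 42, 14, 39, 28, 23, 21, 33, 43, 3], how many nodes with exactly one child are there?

Tree built from: [24, 19, 42, 14, 39, 28, 23, 21, 33, 43, 3]
Tree (level-order array): [24, 19, 42, 14, 23, 39, 43, 3, None, 21, None, 28, None, None, None, None, None, None, None, None, 33]
Rule: These are nodes with exactly 1 non-null child.
Per-node child counts:
  node 24: 2 child(ren)
  node 19: 2 child(ren)
  node 14: 1 child(ren)
  node 3: 0 child(ren)
  node 23: 1 child(ren)
  node 21: 0 child(ren)
  node 42: 2 child(ren)
  node 39: 1 child(ren)
  node 28: 1 child(ren)
  node 33: 0 child(ren)
  node 43: 0 child(ren)
Matching nodes: [14, 23, 39, 28]
Count of nodes with exactly one child: 4


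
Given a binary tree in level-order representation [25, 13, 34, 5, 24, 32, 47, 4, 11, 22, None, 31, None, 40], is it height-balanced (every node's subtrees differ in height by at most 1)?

Tree (level-order array): [25, 13, 34, 5, 24, 32, 47, 4, 11, 22, None, 31, None, 40]
Definition: a tree is height-balanced if, at every node, |h(left) - h(right)| <= 1 (empty subtree has height -1).
Bottom-up per-node check:
  node 4: h_left=-1, h_right=-1, diff=0 [OK], height=0
  node 11: h_left=-1, h_right=-1, diff=0 [OK], height=0
  node 5: h_left=0, h_right=0, diff=0 [OK], height=1
  node 22: h_left=-1, h_right=-1, diff=0 [OK], height=0
  node 24: h_left=0, h_right=-1, diff=1 [OK], height=1
  node 13: h_left=1, h_right=1, diff=0 [OK], height=2
  node 31: h_left=-1, h_right=-1, diff=0 [OK], height=0
  node 32: h_left=0, h_right=-1, diff=1 [OK], height=1
  node 40: h_left=-1, h_right=-1, diff=0 [OK], height=0
  node 47: h_left=0, h_right=-1, diff=1 [OK], height=1
  node 34: h_left=1, h_right=1, diff=0 [OK], height=2
  node 25: h_left=2, h_right=2, diff=0 [OK], height=3
All nodes satisfy the balance condition.
Result: Balanced


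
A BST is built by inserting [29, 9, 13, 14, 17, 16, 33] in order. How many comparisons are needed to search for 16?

Search path for 16: 29 -> 9 -> 13 -> 14 -> 17 -> 16
Found: True
Comparisons: 6


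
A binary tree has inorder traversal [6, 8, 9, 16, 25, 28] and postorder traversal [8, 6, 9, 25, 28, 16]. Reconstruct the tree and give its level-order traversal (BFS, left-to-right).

Inorder:   [6, 8, 9, 16, 25, 28]
Postorder: [8, 6, 9, 25, 28, 16]
Algorithm: postorder visits root last, so walk postorder right-to-left;
each value is the root of the current inorder slice — split it at that
value, recurse on the right subtree first, then the left.
Recursive splits:
  root=16; inorder splits into left=[6, 8, 9], right=[25, 28]
  root=28; inorder splits into left=[25], right=[]
  root=25; inorder splits into left=[], right=[]
  root=9; inorder splits into left=[6, 8], right=[]
  root=6; inorder splits into left=[], right=[8]
  root=8; inorder splits into left=[], right=[]
Reconstructed level-order: [16, 9, 28, 6, 25, 8]


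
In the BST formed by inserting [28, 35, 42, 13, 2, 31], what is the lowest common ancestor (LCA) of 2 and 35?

Tree insertion order: [28, 35, 42, 13, 2, 31]
Tree (level-order array): [28, 13, 35, 2, None, 31, 42]
In a BST, the LCA of p=2, q=35 is the first node v on the
root-to-leaf path with p <= v <= q (go left if both < v, right if both > v).
Walk from root:
  at 28: 2 <= 28 <= 35, this is the LCA
LCA = 28


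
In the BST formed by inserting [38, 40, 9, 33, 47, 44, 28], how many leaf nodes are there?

Tree built from: [38, 40, 9, 33, 47, 44, 28]
Tree (level-order array): [38, 9, 40, None, 33, None, 47, 28, None, 44]
Rule: A leaf has 0 children.
Per-node child counts:
  node 38: 2 child(ren)
  node 9: 1 child(ren)
  node 33: 1 child(ren)
  node 28: 0 child(ren)
  node 40: 1 child(ren)
  node 47: 1 child(ren)
  node 44: 0 child(ren)
Matching nodes: [28, 44]
Count of leaf nodes: 2


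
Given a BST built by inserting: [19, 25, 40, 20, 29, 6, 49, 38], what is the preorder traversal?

Tree insertion order: [19, 25, 40, 20, 29, 6, 49, 38]
Tree (level-order array): [19, 6, 25, None, None, 20, 40, None, None, 29, 49, None, 38]
Preorder traversal: [19, 6, 25, 20, 40, 29, 38, 49]


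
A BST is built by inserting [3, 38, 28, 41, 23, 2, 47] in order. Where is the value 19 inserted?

Starting tree (level order): [3, 2, 38, None, None, 28, 41, 23, None, None, 47]
Insertion path: 3 -> 38 -> 28 -> 23
Result: insert 19 as left child of 23
Final tree (level order): [3, 2, 38, None, None, 28, 41, 23, None, None, 47, 19]


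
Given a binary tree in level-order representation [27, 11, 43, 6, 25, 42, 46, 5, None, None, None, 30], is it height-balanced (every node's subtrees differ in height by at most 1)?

Tree (level-order array): [27, 11, 43, 6, 25, 42, 46, 5, None, None, None, 30]
Definition: a tree is height-balanced if, at every node, |h(left) - h(right)| <= 1 (empty subtree has height -1).
Bottom-up per-node check:
  node 5: h_left=-1, h_right=-1, diff=0 [OK], height=0
  node 6: h_left=0, h_right=-1, diff=1 [OK], height=1
  node 25: h_left=-1, h_right=-1, diff=0 [OK], height=0
  node 11: h_left=1, h_right=0, diff=1 [OK], height=2
  node 30: h_left=-1, h_right=-1, diff=0 [OK], height=0
  node 42: h_left=0, h_right=-1, diff=1 [OK], height=1
  node 46: h_left=-1, h_right=-1, diff=0 [OK], height=0
  node 43: h_left=1, h_right=0, diff=1 [OK], height=2
  node 27: h_left=2, h_right=2, diff=0 [OK], height=3
All nodes satisfy the balance condition.
Result: Balanced


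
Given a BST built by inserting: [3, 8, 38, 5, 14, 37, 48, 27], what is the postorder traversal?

Tree insertion order: [3, 8, 38, 5, 14, 37, 48, 27]
Tree (level-order array): [3, None, 8, 5, 38, None, None, 14, 48, None, 37, None, None, 27]
Postorder traversal: [5, 27, 37, 14, 48, 38, 8, 3]


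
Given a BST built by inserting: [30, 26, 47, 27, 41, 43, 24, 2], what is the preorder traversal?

Tree insertion order: [30, 26, 47, 27, 41, 43, 24, 2]
Tree (level-order array): [30, 26, 47, 24, 27, 41, None, 2, None, None, None, None, 43]
Preorder traversal: [30, 26, 24, 2, 27, 47, 41, 43]


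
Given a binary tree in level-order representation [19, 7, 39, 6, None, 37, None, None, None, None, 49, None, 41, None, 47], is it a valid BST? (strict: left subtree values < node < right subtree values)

Level-order array: [19, 7, 39, 6, None, 37, None, None, None, None, 49, None, 41, None, 47]
Validate using subtree bounds (lo, hi): at each node, require lo < value < hi,
then recurse left with hi=value and right with lo=value.
Preorder trace (stopping at first violation):
  at node 19 with bounds (-inf, +inf): OK
  at node 7 with bounds (-inf, 19): OK
  at node 6 with bounds (-inf, 7): OK
  at node 39 with bounds (19, +inf): OK
  at node 37 with bounds (19, 39): OK
  at node 49 with bounds (37, 39): VIOLATION
Node 49 violates its bound: not (37 < 49 < 39).
Result: Not a valid BST


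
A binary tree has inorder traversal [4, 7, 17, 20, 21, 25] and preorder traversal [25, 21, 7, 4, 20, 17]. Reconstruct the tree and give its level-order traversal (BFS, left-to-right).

Inorder:  [4, 7, 17, 20, 21, 25]
Preorder: [25, 21, 7, 4, 20, 17]
Algorithm: preorder visits root first, so consume preorder in order;
for each root, split the current inorder slice at that value into
left-subtree inorder and right-subtree inorder, then recurse.
Recursive splits:
  root=25; inorder splits into left=[4, 7, 17, 20, 21], right=[]
  root=21; inorder splits into left=[4, 7, 17, 20], right=[]
  root=7; inorder splits into left=[4], right=[17, 20]
  root=4; inorder splits into left=[], right=[]
  root=20; inorder splits into left=[17], right=[]
  root=17; inorder splits into left=[], right=[]
Reconstructed level-order: [25, 21, 7, 4, 20, 17]


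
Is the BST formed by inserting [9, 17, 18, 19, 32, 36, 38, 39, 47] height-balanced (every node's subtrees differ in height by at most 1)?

Tree (level-order array): [9, None, 17, None, 18, None, 19, None, 32, None, 36, None, 38, None, 39, None, 47]
Definition: a tree is height-balanced if, at every node, |h(left) - h(right)| <= 1 (empty subtree has height -1).
Bottom-up per-node check:
  node 47: h_left=-1, h_right=-1, diff=0 [OK], height=0
  node 39: h_left=-1, h_right=0, diff=1 [OK], height=1
  node 38: h_left=-1, h_right=1, diff=2 [FAIL (|-1-1|=2 > 1)], height=2
  node 36: h_left=-1, h_right=2, diff=3 [FAIL (|-1-2|=3 > 1)], height=3
  node 32: h_left=-1, h_right=3, diff=4 [FAIL (|-1-3|=4 > 1)], height=4
  node 19: h_left=-1, h_right=4, diff=5 [FAIL (|-1-4|=5 > 1)], height=5
  node 18: h_left=-1, h_right=5, diff=6 [FAIL (|-1-5|=6 > 1)], height=6
  node 17: h_left=-1, h_right=6, diff=7 [FAIL (|-1-6|=7 > 1)], height=7
  node 9: h_left=-1, h_right=7, diff=8 [FAIL (|-1-7|=8 > 1)], height=8
Node 38 violates the condition: |-1 - 1| = 2 > 1.
Result: Not balanced


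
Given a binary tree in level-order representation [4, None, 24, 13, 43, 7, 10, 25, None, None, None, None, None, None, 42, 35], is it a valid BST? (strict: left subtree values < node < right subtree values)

Level-order array: [4, None, 24, 13, 43, 7, 10, 25, None, None, None, None, None, None, 42, 35]
Validate using subtree bounds (lo, hi): at each node, require lo < value < hi,
then recurse left with hi=value and right with lo=value.
Preorder trace (stopping at first violation):
  at node 4 with bounds (-inf, +inf): OK
  at node 24 with bounds (4, +inf): OK
  at node 13 with bounds (4, 24): OK
  at node 7 with bounds (4, 13): OK
  at node 10 with bounds (13, 24): VIOLATION
Node 10 violates its bound: not (13 < 10 < 24).
Result: Not a valid BST


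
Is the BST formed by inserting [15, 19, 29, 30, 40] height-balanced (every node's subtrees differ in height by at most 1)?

Tree (level-order array): [15, None, 19, None, 29, None, 30, None, 40]
Definition: a tree is height-balanced if, at every node, |h(left) - h(right)| <= 1 (empty subtree has height -1).
Bottom-up per-node check:
  node 40: h_left=-1, h_right=-1, diff=0 [OK], height=0
  node 30: h_left=-1, h_right=0, diff=1 [OK], height=1
  node 29: h_left=-1, h_right=1, diff=2 [FAIL (|-1-1|=2 > 1)], height=2
  node 19: h_left=-1, h_right=2, diff=3 [FAIL (|-1-2|=3 > 1)], height=3
  node 15: h_left=-1, h_right=3, diff=4 [FAIL (|-1-3|=4 > 1)], height=4
Node 29 violates the condition: |-1 - 1| = 2 > 1.
Result: Not balanced


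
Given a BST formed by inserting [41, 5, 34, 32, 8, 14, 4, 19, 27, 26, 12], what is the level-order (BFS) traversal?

Tree insertion order: [41, 5, 34, 32, 8, 14, 4, 19, 27, 26, 12]
Tree (level-order array): [41, 5, None, 4, 34, None, None, 32, None, 8, None, None, 14, 12, 19, None, None, None, 27, 26]
BFS from the root, enqueuing left then right child of each popped node:
  queue [41] -> pop 41, enqueue [5], visited so far: [41]
  queue [5] -> pop 5, enqueue [4, 34], visited so far: [41, 5]
  queue [4, 34] -> pop 4, enqueue [none], visited so far: [41, 5, 4]
  queue [34] -> pop 34, enqueue [32], visited so far: [41, 5, 4, 34]
  queue [32] -> pop 32, enqueue [8], visited so far: [41, 5, 4, 34, 32]
  queue [8] -> pop 8, enqueue [14], visited so far: [41, 5, 4, 34, 32, 8]
  queue [14] -> pop 14, enqueue [12, 19], visited so far: [41, 5, 4, 34, 32, 8, 14]
  queue [12, 19] -> pop 12, enqueue [none], visited so far: [41, 5, 4, 34, 32, 8, 14, 12]
  queue [19] -> pop 19, enqueue [27], visited so far: [41, 5, 4, 34, 32, 8, 14, 12, 19]
  queue [27] -> pop 27, enqueue [26], visited so far: [41, 5, 4, 34, 32, 8, 14, 12, 19, 27]
  queue [26] -> pop 26, enqueue [none], visited so far: [41, 5, 4, 34, 32, 8, 14, 12, 19, 27, 26]
Result: [41, 5, 4, 34, 32, 8, 14, 12, 19, 27, 26]


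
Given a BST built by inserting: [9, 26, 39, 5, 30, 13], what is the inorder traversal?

Tree insertion order: [9, 26, 39, 5, 30, 13]
Tree (level-order array): [9, 5, 26, None, None, 13, 39, None, None, 30]
Inorder traversal: [5, 9, 13, 26, 30, 39]


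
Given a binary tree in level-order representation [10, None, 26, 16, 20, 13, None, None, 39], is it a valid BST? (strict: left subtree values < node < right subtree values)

Level-order array: [10, None, 26, 16, 20, 13, None, None, 39]
Validate using subtree bounds (lo, hi): at each node, require lo < value < hi,
then recurse left with hi=value and right with lo=value.
Preorder trace (stopping at first violation):
  at node 10 with bounds (-inf, +inf): OK
  at node 26 with bounds (10, +inf): OK
  at node 16 with bounds (10, 26): OK
  at node 13 with bounds (10, 16): OK
  at node 20 with bounds (26, +inf): VIOLATION
Node 20 violates its bound: not (26 < 20 < +inf).
Result: Not a valid BST


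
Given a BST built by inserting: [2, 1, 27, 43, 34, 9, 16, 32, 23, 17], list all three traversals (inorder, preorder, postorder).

Tree insertion order: [2, 1, 27, 43, 34, 9, 16, 32, 23, 17]
Tree (level-order array): [2, 1, 27, None, None, 9, 43, None, 16, 34, None, None, 23, 32, None, 17]
Inorder (L, root, R): [1, 2, 9, 16, 17, 23, 27, 32, 34, 43]
Preorder (root, L, R): [2, 1, 27, 9, 16, 23, 17, 43, 34, 32]
Postorder (L, R, root): [1, 17, 23, 16, 9, 32, 34, 43, 27, 2]


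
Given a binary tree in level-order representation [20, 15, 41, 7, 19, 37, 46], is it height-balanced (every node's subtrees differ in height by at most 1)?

Tree (level-order array): [20, 15, 41, 7, 19, 37, 46]
Definition: a tree is height-balanced if, at every node, |h(left) - h(right)| <= 1 (empty subtree has height -1).
Bottom-up per-node check:
  node 7: h_left=-1, h_right=-1, diff=0 [OK], height=0
  node 19: h_left=-1, h_right=-1, diff=0 [OK], height=0
  node 15: h_left=0, h_right=0, diff=0 [OK], height=1
  node 37: h_left=-1, h_right=-1, diff=0 [OK], height=0
  node 46: h_left=-1, h_right=-1, diff=0 [OK], height=0
  node 41: h_left=0, h_right=0, diff=0 [OK], height=1
  node 20: h_left=1, h_right=1, diff=0 [OK], height=2
All nodes satisfy the balance condition.
Result: Balanced


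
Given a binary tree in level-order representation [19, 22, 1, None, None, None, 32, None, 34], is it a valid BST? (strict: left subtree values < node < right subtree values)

Level-order array: [19, 22, 1, None, None, None, 32, None, 34]
Validate using subtree bounds (lo, hi): at each node, require lo < value < hi,
then recurse left with hi=value and right with lo=value.
Preorder trace (stopping at first violation):
  at node 19 with bounds (-inf, +inf): OK
  at node 22 with bounds (-inf, 19): VIOLATION
Node 22 violates its bound: not (-inf < 22 < 19).
Result: Not a valid BST


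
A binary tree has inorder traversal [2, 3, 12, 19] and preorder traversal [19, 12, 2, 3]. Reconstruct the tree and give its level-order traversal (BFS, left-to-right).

Inorder:  [2, 3, 12, 19]
Preorder: [19, 12, 2, 3]
Algorithm: preorder visits root first, so consume preorder in order;
for each root, split the current inorder slice at that value into
left-subtree inorder and right-subtree inorder, then recurse.
Recursive splits:
  root=19; inorder splits into left=[2, 3, 12], right=[]
  root=12; inorder splits into left=[2, 3], right=[]
  root=2; inorder splits into left=[], right=[3]
  root=3; inorder splits into left=[], right=[]
Reconstructed level-order: [19, 12, 2, 3]


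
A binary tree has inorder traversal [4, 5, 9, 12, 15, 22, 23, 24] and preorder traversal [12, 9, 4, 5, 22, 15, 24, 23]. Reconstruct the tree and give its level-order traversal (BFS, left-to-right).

Inorder:  [4, 5, 9, 12, 15, 22, 23, 24]
Preorder: [12, 9, 4, 5, 22, 15, 24, 23]
Algorithm: preorder visits root first, so consume preorder in order;
for each root, split the current inorder slice at that value into
left-subtree inorder and right-subtree inorder, then recurse.
Recursive splits:
  root=12; inorder splits into left=[4, 5, 9], right=[15, 22, 23, 24]
  root=9; inorder splits into left=[4, 5], right=[]
  root=4; inorder splits into left=[], right=[5]
  root=5; inorder splits into left=[], right=[]
  root=22; inorder splits into left=[15], right=[23, 24]
  root=15; inorder splits into left=[], right=[]
  root=24; inorder splits into left=[23], right=[]
  root=23; inorder splits into left=[], right=[]
Reconstructed level-order: [12, 9, 22, 4, 15, 24, 5, 23]


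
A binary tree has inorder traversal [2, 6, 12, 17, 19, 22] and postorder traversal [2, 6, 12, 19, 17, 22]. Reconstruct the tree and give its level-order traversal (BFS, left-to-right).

Inorder:   [2, 6, 12, 17, 19, 22]
Postorder: [2, 6, 12, 19, 17, 22]
Algorithm: postorder visits root last, so walk postorder right-to-left;
each value is the root of the current inorder slice — split it at that
value, recurse on the right subtree first, then the left.
Recursive splits:
  root=22; inorder splits into left=[2, 6, 12, 17, 19], right=[]
  root=17; inorder splits into left=[2, 6, 12], right=[19]
  root=19; inorder splits into left=[], right=[]
  root=12; inorder splits into left=[2, 6], right=[]
  root=6; inorder splits into left=[2], right=[]
  root=2; inorder splits into left=[], right=[]
Reconstructed level-order: [22, 17, 12, 19, 6, 2]


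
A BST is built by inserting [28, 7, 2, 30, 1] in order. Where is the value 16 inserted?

Starting tree (level order): [28, 7, 30, 2, None, None, None, 1]
Insertion path: 28 -> 7
Result: insert 16 as right child of 7
Final tree (level order): [28, 7, 30, 2, 16, None, None, 1]


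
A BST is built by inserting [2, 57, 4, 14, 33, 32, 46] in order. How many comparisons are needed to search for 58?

Search path for 58: 2 -> 57
Found: False
Comparisons: 2


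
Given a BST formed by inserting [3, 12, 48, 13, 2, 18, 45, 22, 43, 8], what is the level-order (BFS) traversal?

Tree insertion order: [3, 12, 48, 13, 2, 18, 45, 22, 43, 8]
Tree (level-order array): [3, 2, 12, None, None, 8, 48, None, None, 13, None, None, 18, None, 45, 22, None, None, 43]
BFS from the root, enqueuing left then right child of each popped node:
  queue [3] -> pop 3, enqueue [2, 12], visited so far: [3]
  queue [2, 12] -> pop 2, enqueue [none], visited so far: [3, 2]
  queue [12] -> pop 12, enqueue [8, 48], visited so far: [3, 2, 12]
  queue [8, 48] -> pop 8, enqueue [none], visited so far: [3, 2, 12, 8]
  queue [48] -> pop 48, enqueue [13], visited so far: [3, 2, 12, 8, 48]
  queue [13] -> pop 13, enqueue [18], visited so far: [3, 2, 12, 8, 48, 13]
  queue [18] -> pop 18, enqueue [45], visited so far: [3, 2, 12, 8, 48, 13, 18]
  queue [45] -> pop 45, enqueue [22], visited so far: [3, 2, 12, 8, 48, 13, 18, 45]
  queue [22] -> pop 22, enqueue [43], visited so far: [3, 2, 12, 8, 48, 13, 18, 45, 22]
  queue [43] -> pop 43, enqueue [none], visited so far: [3, 2, 12, 8, 48, 13, 18, 45, 22, 43]
Result: [3, 2, 12, 8, 48, 13, 18, 45, 22, 43]


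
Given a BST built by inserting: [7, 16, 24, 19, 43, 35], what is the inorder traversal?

Tree insertion order: [7, 16, 24, 19, 43, 35]
Tree (level-order array): [7, None, 16, None, 24, 19, 43, None, None, 35]
Inorder traversal: [7, 16, 19, 24, 35, 43]


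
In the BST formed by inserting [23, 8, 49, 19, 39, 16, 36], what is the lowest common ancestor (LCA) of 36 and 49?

Tree insertion order: [23, 8, 49, 19, 39, 16, 36]
Tree (level-order array): [23, 8, 49, None, 19, 39, None, 16, None, 36]
In a BST, the LCA of p=36, q=49 is the first node v on the
root-to-leaf path with p <= v <= q (go left if both < v, right if both > v).
Walk from root:
  at 23: both 36 and 49 > 23, go right
  at 49: 36 <= 49 <= 49, this is the LCA
LCA = 49


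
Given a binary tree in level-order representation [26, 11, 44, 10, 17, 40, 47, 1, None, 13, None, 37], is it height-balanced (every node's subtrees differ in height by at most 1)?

Tree (level-order array): [26, 11, 44, 10, 17, 40, 47, 1, None, 13, None, 37]
Definition: a tree is height-balanced if, at every node, |h(left) - h(right)| <= 1 (empty subtree has height -1).
Bottom-up per-node check:
  node 1: h_left=-1, h_right=-1, diff=0 [OK], height=0
  node 10: h_left=0, h_right=-1, diff=1 [OK], height=1
  node 13: h_left=-1, h_right=-1, diff=0 [OK], height=0
  node 17: h_left=0, h_right=-1, diff=1 [OK], height=1
  node 11: h_left=1, h_right=1, diff=0 [OK], height=2
  node 37: h_left=-1, h_right=-1, diff=0 [OK], height=0
  node 40: h_left=0, h_right=-1, diff=1 [OK], height=1
  node 47: h_left=-1, h_right=-1, diff=0 [OK], height=0
  node 44: h_left=1, h_right=0, diff=1 [OK], height=2
  node 26: h_left=2, h_right=2, diff=0 [OK], height=3
All nodes satisfy the balance condition.
Result: Balanced


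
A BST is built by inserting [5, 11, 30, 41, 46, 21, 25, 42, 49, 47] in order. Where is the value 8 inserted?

Starting tree (level order): [5, None, 11, None, 30, 21, 41, None, 25, None, 46, None, None, 42, 49, None, None, 47]
Insertion path: 5 -> 11
Result: insert 8 as left child of 11
Final tree (level order): [5, None, 11, 8, 30, None, None, 21, 41, None, 25, None, 46, None, None, 42, 49, None, None, 47]


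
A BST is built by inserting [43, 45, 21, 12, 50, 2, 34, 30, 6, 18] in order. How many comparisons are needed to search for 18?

Search path for 18: 43 -> 21 -> 12 -> 18
Found: True
Comparisons: 4


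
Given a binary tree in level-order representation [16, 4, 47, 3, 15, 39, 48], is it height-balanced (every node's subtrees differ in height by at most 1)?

Tree (level-order array): [16, 4, 47, 3, 15, 39, 48]
Definition: a tree is height-balanced if, at every node, |h(left) - h(right)| <= 1 (empty subtree has height -1).
Bottom-up per-node check:
  node 3: h_left=-1, h_right=-1, diff=0 [OK], height=0
  node 15: h_left=-1, h_right=-1, diff=0 [OK], height=0
  node 4: h_left=0, h_right=0, diff=0 [OK], height=1
  node 39: h_left=-1, h_right=-1, diff=0 [OK], height=0
  node 48: h_left=-1, h_right=-1, diff=0 [OK], height=0
  node 47: h_left=0, h_right=0, diff=0 [OK], height=1
  node 16: h_left=1, h_right=1, diff=0 [OK], height=2
All nodes satisfy the balance condition.
Result: Balanced


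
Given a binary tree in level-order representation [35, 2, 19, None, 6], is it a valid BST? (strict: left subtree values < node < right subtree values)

Level-order array: [35, 2, 19, None, 6]
Validate using subtree bounds (lo, hi): at each node, require lo < value < hi,
then recurse left with hi=value and right with lo=value.
Preorder trace (stopping at first violation):
  at node 35 with bounds (-inf, +inf): OK
  at node 2 with bounds (-inf, 35): OK
  at node 6 with bounds (2, 35): OK
  at node 19 with bounds (35, +inf): VIOLATION
Node 19 violates its bound: not (35 < 19 < +inf).
Result: Not a valid BST


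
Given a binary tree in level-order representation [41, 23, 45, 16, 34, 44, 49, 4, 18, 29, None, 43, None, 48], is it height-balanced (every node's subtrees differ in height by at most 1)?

Tree (level-order array): [41, 23, 45, 16, 34, 44, 49, 4, 18, 29, None, 43, None, 48]
Definition: a tree is height-balanced if, at every node, |h(left) - h(right)| <= 1 (empty subtree has height -1).
Bottom-up per-node check:
  node 4: h_left=-1, h_right=-1, diff=0 [OK], height=0
  node 18: h_left=-1, h_right=-1, diff=0 [OK], height=0
  node 16: h_left=0, h_right=0, diff=0 [OK], height=1
  node 29: h_left=-1, h_right=-1, diff=0 [OK], height=0
  node 34: h_left=0, h_right=-1, diff=1 [OK], height=1
  node 23: h_left=1, h_right=1, diff=0 [OK], height=2
  node 43: h_left=-1, h_right=-1, diff=0 [OK], height=0
  node 44: h_left=0, h_right=-1, diff=1 [OK], height=1
  node 48: h_left=-1, h_right=-1, diff=0 [OK], height=0
  node 49: h_left=0, h_right=-1, diff=1 [OK], height=1
  node 45: h_left=1, h_right=1, diff=0 [OK], height=2
  node 41: h_left=2, h_right=2, diff=0 [OK], height=3
All nodes satisfy the balance condition.
Result: Balanced
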